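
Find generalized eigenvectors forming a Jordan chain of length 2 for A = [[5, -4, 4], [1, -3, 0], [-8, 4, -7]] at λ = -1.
v_1 = [[-1, -1, 1]]^T, v_2 = [[2, 1, -2]]^T

We seek v_1 ∈ ker((A + I)^2) \ ker(A + I), then set v_{i+1} = (A + I) v_i.

One such chain is v_1 = [[-1, -1, 1]]^T, v_2 = [[2, 1, -2]]^T. Check: (A + I) v_2 = [[0, 0, 0]]^T = 0.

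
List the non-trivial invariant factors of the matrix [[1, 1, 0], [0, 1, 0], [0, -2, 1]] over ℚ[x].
x - 1, (x - 1)^2

The Jordan structure of A has elementary divisors (x - 1)^2, (x - 1). Arranging the block sizes at each eigenvalue in decreasing order and taking row products gives the invariant factors.

Invariant factors (smallest first, each dividing the next): x - 1, (x - 1)^2.

Check: the last factor (x - 1)^2 is the minimal polynomial, and the product (x - 1)^3 is the characteristic polynomial.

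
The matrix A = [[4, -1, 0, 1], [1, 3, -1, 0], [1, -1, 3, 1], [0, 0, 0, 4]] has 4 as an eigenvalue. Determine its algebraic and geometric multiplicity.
The characteristic polynomial is (x - 4)^2(x - 3)^2, so the factor x - 4 appears with exponent 2: the algebraic multiplicity is 2.

rank(A - 4I) = 3, so the eigenspace has dimension 4 - 3 = 1: the geometric multiplicity is 1.

Since 1 < 2, A is not diagonalizable.

algebraic multiplicity 2, geometric multiplicity 1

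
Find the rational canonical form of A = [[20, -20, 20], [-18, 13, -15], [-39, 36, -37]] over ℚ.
The invariant factors of A (the non-unit diagonal entries of the Smith normal form of xI - A over ℚ[x]) are (x + 5)(x^2 - x + 4), each dividing the next. The characteristic polynomial is their product, (x + 5)(x^2 - x + 4).

The rational canonical form is the block-diagonal matrix of companion matrices C(f_i):
R = [[0, 0, -20], [1, 0, 1], [0, 1, -4]].

Note the characteristic polynomial does not split into linear factors over ℚ, so A has no Jordan form over ℚ; the rational canonical form exists over any field.

R = [[0, 0, -20], [1, 0, 1], [0, 1, -4]]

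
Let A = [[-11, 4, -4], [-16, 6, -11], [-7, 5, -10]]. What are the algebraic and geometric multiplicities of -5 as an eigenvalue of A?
algebraic multiplicity 3, geometric multiplicity 1

The characteristic polynomial is (x + 5)^3, so the factor x + 5 appears with exponent 3: the algebraic multiplicity is 3.

rank(A + 5I) = 2, so the eigenspace has dimension 3 - 2 = 1: the geometric multiplicity is 1.

Since 1 < 3, A is not diagonalizable.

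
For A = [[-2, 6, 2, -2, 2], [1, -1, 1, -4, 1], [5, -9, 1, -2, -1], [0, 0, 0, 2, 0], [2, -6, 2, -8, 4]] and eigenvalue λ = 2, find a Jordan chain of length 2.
v_1 = [[2, 0, -1, 2, 8]]^T, v_2 = [[2, 1, -1, 0, 2]]^T

We seek v_1 ∈ ker((A - 2I)^2) \ ker(A - 2I), then set v_{i+1} = (A - 2I) v_i.

One such chain is v_1 = [[2, 0, -1, 2, 8]]^T, v_2 = [[2, 1, -1, 0, 2]]^T. Check: (A - 2I) v_2 = [[0, 0, 0, 0, 0]]^T = 0.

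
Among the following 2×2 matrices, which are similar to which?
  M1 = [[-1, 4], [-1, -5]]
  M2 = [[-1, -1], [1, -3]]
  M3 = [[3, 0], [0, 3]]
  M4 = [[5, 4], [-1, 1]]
Characteristic polynomials: χ_{M1} = (x + 3)^2, χ_{M2} = (x + 2)^2, χ_{M3} = (x - 3)^2, χ_{M4} = (x - 3)^2.

{M1}: invariant factors (x + 3)^2.

{M2}: invariant factors (x + 2)^2.

{M3}: invariant factors x - 3, x - 3.

{M4}: invariant factors (x - 3)^2.

Matrices are similar if and only if their invariant-factor lists agree; the partition into similarity classes is {M1}, {M2}, {M3}, {M4}.

4 classes: {M1}, {M2}, {M3}, {M4}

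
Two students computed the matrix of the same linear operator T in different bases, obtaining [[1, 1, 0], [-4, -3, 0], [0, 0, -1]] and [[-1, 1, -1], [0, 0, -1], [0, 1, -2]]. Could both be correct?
Two matrices over a field are similar if and only if they have the same invariant factors.

Both A and B have characteristic polynomial (x + 1)^3 and minimal polynomial (x + 1)^2. Computing further, both have invariant factors x + 1, (x + 1)^2. Hence A and B are similar.

Yes.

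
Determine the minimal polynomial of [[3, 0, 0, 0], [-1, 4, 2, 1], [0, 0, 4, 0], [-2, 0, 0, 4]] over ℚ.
The characteristic polynomial factors as (x - 4)^3(x - 3). The minimal polynomial is ∏(x - λ)^{k_λ} where k_λ is the size of the largest Jordan block at λ.

For λ = 3: rank(A - 3I) = 3, and the largest Jordan block has size 1 (the smallest k with rank((A - 3I)^k) = rank((A - 3I)^(k+1))).
For λ = 4: rank(A - 4I) = 2, and the largest Jordan block has size 2 (the smallest k with rank((A - 4I)^k) = rank((A - 4I)^(k+1))).

So m_A(x) = (x - 4)^2(x - 3).

m_A(x) = (x - 4)^2(x - 3)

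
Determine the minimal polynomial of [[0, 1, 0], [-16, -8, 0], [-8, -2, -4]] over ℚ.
m_A(x) = (x + 4)^2

The characteristic polynomial factors as (x + 4)^3. The minimal polynomial is ∏(x - λ)^{k_λ} where k_λ is the size of the largest Jordan block at λ.

For λ = -4: rank(A + 4I) = 1, and the largest Jordan block has size 2 (the smallest k with rank((A + 4I)^k) = rank((A + 4I)^(k+1))).

So m_A(x) = (x + 4)^2.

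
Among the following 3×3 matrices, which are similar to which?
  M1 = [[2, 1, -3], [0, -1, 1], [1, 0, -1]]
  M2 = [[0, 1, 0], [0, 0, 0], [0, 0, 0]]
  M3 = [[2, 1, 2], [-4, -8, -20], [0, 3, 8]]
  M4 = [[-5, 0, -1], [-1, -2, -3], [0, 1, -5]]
4 classes: {M1}, {M2}, {M3}, {M4}

Characteristic polynomials: χ_{M1} = x^3, χ_{M2} = x^3, χ_{M3} = x^2(x - 2), χ_{M4} = (x + 4)^3.

{M1}: invariant factors x^3.

{M2}: invariant factors x, x^2.

{M3}: invariant factors x^2(x - 2).

{M4}: invariant factors (x + 4)^3.

Matrices are similar if and only if their invariant-factor lists agree; the partition into similarity classes is {M1}, {M2}, {M3}, {M4}.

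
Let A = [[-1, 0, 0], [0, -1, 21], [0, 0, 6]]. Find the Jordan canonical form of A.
The characteristic polynomial is det(xI - A) = (x - 6)(x + 1)^2, so the eigenvalues are -1 (algebraic multiplicity 2), 6 (algebraic multiplicity 1).

For λ = -1: rank(A + I) = 1. The eigenspace has dimension 3 - 1 = 2, so there are 2 Jordan blocks; the rank sequence gives block sizes [1, 1].

For λ = 6: algebraic multiplicity 1 gives one 1×1 block.

Assembling the blocks gives the Jordan form J above.

J = [[-1, 0, 0], [0, -1, 0], [0, 0, 6]]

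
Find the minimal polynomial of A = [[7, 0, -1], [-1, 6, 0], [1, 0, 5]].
m_A(x) = (x - 6)^3

The characteristic polynomial factors as (x - 6)^3. The minimal polynomial is ∏(x - λ)^{k_λ} where k_λ is the size of the largest Jordan block at λ.

For λ = 6: rank(A - 6I) = 2, and the largest Jordan block has size 3 (the smallest k with rank((A - 6I)^k) = rank((A - 6I)^(k+1))).

So m_A(x) = (x - 6)^3.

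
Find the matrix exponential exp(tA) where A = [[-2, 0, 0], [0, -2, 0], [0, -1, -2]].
A has Jordan form J = [[-2, 1, 0], [0, -2, 0], [0, 0, -2]] with A = PJP^{-1}, so e^{tA} = P e^{tJ} P^{-1}.

For a Jordan block J_k(λ), e^{tJ_k(λ)} = e^{λt} · (I + tN + t^2 N^2/2! + ... + t^{k-1} N^{k-1}/(k-1)!) where N is the nilpotent superdiagonal part.

Assembling the blocks and conjugating back gives the entries of e^{tA} as shown above.

e^{tA} = [[e^{-2*t}, 0, 0], [0, e^{-2*t}, 0], [0, -t*e^{-2*t}, e^{-2*t}]]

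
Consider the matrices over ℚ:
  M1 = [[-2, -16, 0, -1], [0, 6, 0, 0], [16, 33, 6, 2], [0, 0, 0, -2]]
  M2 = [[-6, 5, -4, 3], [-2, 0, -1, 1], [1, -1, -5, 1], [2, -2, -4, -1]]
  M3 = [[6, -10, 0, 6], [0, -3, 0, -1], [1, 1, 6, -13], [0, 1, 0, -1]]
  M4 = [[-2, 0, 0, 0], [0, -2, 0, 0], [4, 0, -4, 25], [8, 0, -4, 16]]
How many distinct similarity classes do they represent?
3 classes: {M1, M3}, {M2}, {M4}

Characteristic polynomials: χ_{M1} = (x - 6)^2(x + 2)^2, χ_{M2} = (x + 3)^4, χ_{M3} = (x - 6)^2(x + 2)^2, χ_{M4} = (x - 6)^2(x + 2)^2.

{M1, M3}: invariant factors (x - 6)^2(x + 2)^2.

{M2}: invariant factors x + 3, (x + 3)^3.

{M4}: invariant factors x + 2, (x - 6)^2(x + 2).

Matrices are similar if and only if their invariant-factor lists agree; the partition into similarity classes is {M1, M3}, {M2}, {M4}.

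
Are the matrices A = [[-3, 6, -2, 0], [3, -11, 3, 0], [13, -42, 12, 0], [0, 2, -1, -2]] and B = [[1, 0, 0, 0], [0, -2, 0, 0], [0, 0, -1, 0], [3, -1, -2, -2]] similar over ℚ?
Yes.

Two matrices over a field are similar if and only if they have the same invariant factors.

Both A and B have characteristic polynomial (x - 1)(x + 1)(x + 2)^2 and minimal polynomial (x - 1)(x + 1)(x + 2)^2. Computing further, both have invariant factors (x - 1)(x + 1)(x + 2)^2. Hence A and B are similar.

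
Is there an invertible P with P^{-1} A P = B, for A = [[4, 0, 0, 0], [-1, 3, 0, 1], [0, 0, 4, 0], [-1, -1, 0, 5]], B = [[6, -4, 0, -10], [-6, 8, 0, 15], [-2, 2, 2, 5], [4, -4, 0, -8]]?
No.

trace(A) = 16 but trace(B) = 8. The trace is a similarity invariant, so A and B are not similar.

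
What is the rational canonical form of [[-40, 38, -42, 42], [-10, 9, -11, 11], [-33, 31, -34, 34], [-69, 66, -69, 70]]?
R = [[0, 0, 0, -20], [1, 0, 0, -11], [0, 1, 0, 3], [0, 0, 1, 5]]

The invariant factors of A (the non-unit diagonal entries of the Smith normal form of xI - A over ℚ[x]) are (x - 5)(x^3 - 3x - 4), each dividing the next. The characteristic polynomial is their product, (x - 5)(x^3 - 3x - 4).

The rational canonical form is the block-diagonal matrix of companion matrices C(f_i):
R = [[0, 0, 0, -20], [1, 0, 0, -11], [0, 1, 0, 3], [0, 0, 1, 5]].

Note the characteristic polynomial does not split into linear factors over ℚ, so A has no Jordan form over ℚ; the rational canonical form exists over any field.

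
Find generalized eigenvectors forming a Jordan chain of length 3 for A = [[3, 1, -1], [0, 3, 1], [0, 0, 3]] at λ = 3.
v_1 = [[3, 2, 1]]^T, v_2 = [[1, 1, 0]]^T, v_3 = [[1, 0, 0]]^T

We seek v_1 ∈ ker((A - 3I)^3) \ ker((A - 3I)^2), then set v_{i+1} = (A - 3I) v_i.

One such chain is v_1 = [[3, 2, 1]]^T, v_2 = [[1, 1, 0]]^T, v_3 = [[1, 0, 0]]^T. Check: (A - 3I) v_3 = [[0, 0, 0]]^T = 0.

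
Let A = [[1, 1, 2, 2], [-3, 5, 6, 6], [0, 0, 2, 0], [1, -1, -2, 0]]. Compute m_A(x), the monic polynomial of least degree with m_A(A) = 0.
m_A(x) = (x - 2)^2

The characteristic polynomial factors as (x - 2)^4. The minimal polynomial is ∏(x - λ)^{k_λ} where k_λ is the size of the largest Jordan block at λ.

For λ = 2: rank(A - 2I) = 1, and the largest Jordan block has size 2 (the smallest k with rank((A - 2I)^k) = rank((A - 2I)^(k+1))).

So m_A(x) = (x - 2)^2.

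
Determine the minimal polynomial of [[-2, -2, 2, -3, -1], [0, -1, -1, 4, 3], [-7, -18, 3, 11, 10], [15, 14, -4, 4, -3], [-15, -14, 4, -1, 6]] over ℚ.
m_A(x) = (x - 3)^3(x + 2)

The characteristic polynomial factors as (x - 3)^4(x + 2). The minimal polynomial is ∏(x - λ)^{k_λ} where k_λ is the size of the largest Jordan block at λ.

For λ = -2: rank(A + 2I) = 4, and the largest Jordan block has size 1 (the smallest k with rank((A + 2I)^k) = rank((A + 2I)^(k+1))).
For λ = 3: rank(A - 3I) = 3, and the largest Jordan block has size 3 (the smallest k with rank((A - 3I)^k) = rank((A - 3I)^(k+1))).

So m_A(x) = (x - 3)^3(x + 2).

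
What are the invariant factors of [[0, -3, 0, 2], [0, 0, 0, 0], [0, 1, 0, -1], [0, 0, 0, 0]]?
x^2, x^2

The Jordan structure of A has elementary divisors x^2, x^2. Arranging the block sizes at each eigenvalue in decreasing order and taking row products gives the invariant factors.

Invariant factors (smallest first, each dividing the next): x^2, x^2.

Check: the last factor x^2 is the minimal polynomial, and the product x^4 is the characteristic polynomial.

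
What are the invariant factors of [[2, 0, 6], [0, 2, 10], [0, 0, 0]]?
The Jordan structure of A has elementary divisors x, (x - 2), (x - 2). Arranging the block sizes at each eigenvalue in decreasing order and taking row products gives the invariant factors.

Invariant factors (smallest first, each dividing the next): x - 2, x(x - 2).

Check: the last factor x(x - 2) is the minimal polynomial, and the product x(x - 2)^2 is the characteristic polynomial.

x - 2, x(x - 2)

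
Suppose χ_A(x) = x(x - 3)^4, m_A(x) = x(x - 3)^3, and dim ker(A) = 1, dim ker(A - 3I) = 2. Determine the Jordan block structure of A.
λ = 0: algebraic multiplicity 1 (exponent in χ_A), largest block size 1 (exponent in m_A), 1 block (geometric multiplicity). This forces block sizes [1].
λ = 3: algebraic multiplicity 4 (exponent in χ_A), largest block size 3 (exponent in m_A), 2 blocks (geometric multiplicity). These force block sizes [3, 1].

Jordan blocks: (0, 1), (3, 3), (3, 1)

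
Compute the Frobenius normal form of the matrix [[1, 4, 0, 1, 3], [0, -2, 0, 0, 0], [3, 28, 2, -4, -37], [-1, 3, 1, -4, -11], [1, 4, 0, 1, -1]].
R = [[-2, 0, 0, 0, 0], [0, 0, 0, 0, 4], [0, 1, 0, 0, -6], [0, 0, 1, 0, -4], [0, 0, 0, 1, -2]]

The invariant factors of A (the non-unit diagonal entries of the Smith normal form of xI - A over ℚ[x]) are x + 2, (x + 2)(x^3 + 4x - 2), each dividing the next. The characteristic polynomial is their product, (x + 2)^2(x^3 + 4x - 2).

The rational canonical form is the block-diagonal matrix of companion matrices C(f_i):
R = [[-2, 0, 0, 0, 0], [0, 0, 0, 0, 4], [0, 1, 0, 0, -6], [0, 0, 1, 0, -4], [0, 0, 0, 1, -2]].

Note the characteristic polynomial does not split into linear factors over ℚ, so A has no Jordan form over ℚ; the rational canonical form exists over any field.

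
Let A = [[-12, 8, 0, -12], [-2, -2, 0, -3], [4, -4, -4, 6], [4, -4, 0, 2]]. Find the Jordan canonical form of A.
The characteristic polynomial is det(xI - A) = (x + 4)^4, so the eigenvalues are -4 (algebraic multiplicity 4).

For λ = -4: rank(A + 4I) = 1, rank((A + 4I)^2) = 0. The eigenspace has dimension 4 - 1 = 3, so there are 3 Jordan blocks; the rank sequence gives block sizes [2, 1, 1].

Assembling the blocks gives the Jordan form J above.

J = [[-4, 1, 0, 0], [0, -4, 0, 0], [0, 0, -4, 0], [0, 0, 0, -4]]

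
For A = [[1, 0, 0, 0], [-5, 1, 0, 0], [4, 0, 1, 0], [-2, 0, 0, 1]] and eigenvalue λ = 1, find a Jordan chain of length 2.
v_1 = [[-1, 3, -3, 1]]^T, v_2 = [[0, 5, -4, 2]]^T

We seek v_1 ∈ ker((A - I)^2) \ ker(A - I), then set v_{i+1} = (A - I) v_i.

One such chain is v_1 = [[-1, 3, -3, 1]]^T, v_2 = [[0, 5, -4, 2]]^T. Check: (A - I) v_2 = [[0, 0, 0, 0]]^T = 0.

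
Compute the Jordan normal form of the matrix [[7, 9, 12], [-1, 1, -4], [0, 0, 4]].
J = [[4, 1, 0], [0, 4, 0], [0, 0, 4]]

The characteristic polynomial is det(xI - A) = (x - 4)^3, so the eigenvalues are 4 (algebraic multiplicity 3).

For λ = 4: rank(A - 4I) = 1, rank((A - 4I)^2) = 0. The eigenspace has dimension 3 - 1 = 2, so there are 2 Jordan blocks; the rank sequence gives block sizes [2, 1].

Assembling the blocks gives the Jordan form J above.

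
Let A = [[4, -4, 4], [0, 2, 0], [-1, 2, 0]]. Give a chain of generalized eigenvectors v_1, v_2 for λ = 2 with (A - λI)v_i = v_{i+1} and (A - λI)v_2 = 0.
v_1 = [[3, 1, 0]]^T, v_2 = [[2, 0, -1]]^T

We seek v_1 ∈ ker((A - 2I)^2) \ ker(A - 2I), then set v_{i+1} = (A - 2I) v_i.

One such chain is v_1 = [[3, 1, 0]]^T, v_2 = [[2, 0, -1]]^T. Check: (A - 2I) v_2 = [[0, 0, 0]]^T = 0.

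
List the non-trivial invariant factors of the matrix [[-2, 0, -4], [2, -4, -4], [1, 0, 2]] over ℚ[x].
x^2(x + 4)

The Jordan structure of A has elementary divisors (x + 4), x^2. Arranging the block sizes at each eigenvalue in decreasing order and taking row products gives the invariant factors.

Invariant factors (smallest first, each dividing the next): x^2(x + 4).

Check: the last factor x^2(x + 4) is the minimal polynomial, and the product x^2(x + 4) is the characteristic polynomial.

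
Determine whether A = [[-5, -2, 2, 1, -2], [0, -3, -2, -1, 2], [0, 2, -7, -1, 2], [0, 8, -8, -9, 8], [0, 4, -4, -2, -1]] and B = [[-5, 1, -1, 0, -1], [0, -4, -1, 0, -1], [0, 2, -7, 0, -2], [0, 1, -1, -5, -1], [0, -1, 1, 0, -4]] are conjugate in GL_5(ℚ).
Two matrices over a field are similar if and only if they have the same invariant factors.

Both A and B have characteristic polynomial (x + 5)^5 and minimal polynomial (x + 5)^2. Computing further, both have invariant factors x + 5, x + 5, x + 5, (x + 5)^2. Hence A and B are similar.

Yes.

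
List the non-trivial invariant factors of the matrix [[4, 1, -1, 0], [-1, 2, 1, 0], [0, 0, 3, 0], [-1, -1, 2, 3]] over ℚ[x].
(x - 3)^2, (x - 3)^2

The Jordan structure of A has elementary divisors (x - 3)^2, (x - 3)^2. Arranging the block sizes at each eigenvalue in decreasing order and taking row products gives the invariant factors.

Invariant factors (smallest first, each dividing the next): (x - 3)^2, (x - 3)^2.

Check: the last factor (x - 3)^2 is the minimal polynomial, and the product (x - 3)^4 is the characteristic polynomial.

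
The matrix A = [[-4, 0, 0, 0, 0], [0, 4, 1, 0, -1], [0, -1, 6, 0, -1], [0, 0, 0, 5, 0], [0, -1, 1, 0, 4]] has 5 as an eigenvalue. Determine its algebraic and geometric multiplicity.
algebraic multiplicity 3, geometric multiplicity 3

The characteristic polynomial is (x - 5)^3(x - 4)(x + 4), so the factor x - 5 appears with exponent 3: the algebraic multiplicity is 3.

rank(A - 5I) = 2, so the eigenspace has dimension 5 - 2 = 3: the geometric multiplicity is 3.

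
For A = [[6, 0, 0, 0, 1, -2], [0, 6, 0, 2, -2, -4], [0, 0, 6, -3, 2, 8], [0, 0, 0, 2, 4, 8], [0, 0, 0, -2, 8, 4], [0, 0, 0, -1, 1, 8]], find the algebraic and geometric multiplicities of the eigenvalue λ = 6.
algebraic multiplicity 6, geometric multiplicity 4

The characteristic polynomial is (x - 6)^6, so the factor x - 6 appears with exponent 6: the algebraic multiplicity is 6.

rank(A - 6I) = 2, so the eigenspace has dimension 6 - 2 = 4: the geometric multiplicity is 4.

Since 4 < 6, A is not diagonalizable.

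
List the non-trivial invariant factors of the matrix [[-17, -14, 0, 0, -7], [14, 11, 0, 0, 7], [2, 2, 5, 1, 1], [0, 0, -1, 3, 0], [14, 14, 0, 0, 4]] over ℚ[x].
The Jordan structure of A has elementary divisors (x + 3), (x + 3), (x - 4)^3. Arranging the block sizes at each eigenvalue in decreasing order and taking row products gives the invariant factors.

Invariant factors (smallest first, each dividing the next): x + 3, (x - 4)^3(x + 3).

Check: the last factor (x - 4)^3(x + 3) is the minimal polynomial, and the product (x - 4)^3(x + 3)^2 is the characteristic polynomial.

x + 3, (x - 4)^3(x + 3)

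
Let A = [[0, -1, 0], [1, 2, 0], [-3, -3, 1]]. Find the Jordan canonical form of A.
The characteristic polynomial is det(xI - A) = (x - 1)^3, so the eigenvalues are 1 (algebraic multiplicity 3).

For λ = 1: rank(A - I) = 1, rank((A - I)^2) = 0. The eigenspace has dimension 3 - 1 = 2, so there are 2 Jordan blocks; the rank sequence gives block sizes [2, 1].

Assembling the blocks gives the Jordan form J above.

J = [[1, 1, 0], [0, 1, 0], [0, 0, 1]]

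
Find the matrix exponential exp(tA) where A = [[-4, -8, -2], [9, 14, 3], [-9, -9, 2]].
e^{tA} = [[(3 - 2*e^{3*t})*e^{2*t}, 2*(-t*e^{3*t} - e^{3*t} + 1)*e^{2*t}, -2*t*e^{5*t}], [3*(e^{3*t} - 1)*e^{2*t}, (3*t*e^{3*t} + 3*e^{3*t} - 2)*e^{2*t}, 3*t*e^{5*t}], [3*(1 - e^{3*t})*e^{2*t}, (-3*t*e^{3*t} - 2*e^{3*t} + 2)*e^{2*t}, (1 - 3*t)*e^{5*t}]]

A has Jordan form J = [[2, 0, 0], [0, 5, 1], [0, 0, 5]] with A = PJP^{-1}, so e^{tA} = P e^{tJ} P^{-1}.

For a Jordan block J_k(λ), e^{tJ_k(λ)} = e^{λt} · (I + tN + t^2 N^2/2! + ... + t^{k-1} N^{k-1}/(k-1)!) where N is the nilpotent superdiagonal part.

Assembling the blocks and conjugating back gives the entries of e^{tA} as shown above.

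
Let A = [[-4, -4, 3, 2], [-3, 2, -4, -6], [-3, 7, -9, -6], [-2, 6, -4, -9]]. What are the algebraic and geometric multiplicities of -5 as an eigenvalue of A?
The characteristic polynomial is (x + 5)^4, so the factor x + 5 appears with exponent 4: the algebraic multiplicity is 4.

rank(A + 5I) = 2, so the eigenspace has dimension 4 - 2 = 2: the geometric multiplicity is 2.

Since 2 < 4, A is not diagonalizable.

algebraic multiplicity 4, geometric multiplicity 2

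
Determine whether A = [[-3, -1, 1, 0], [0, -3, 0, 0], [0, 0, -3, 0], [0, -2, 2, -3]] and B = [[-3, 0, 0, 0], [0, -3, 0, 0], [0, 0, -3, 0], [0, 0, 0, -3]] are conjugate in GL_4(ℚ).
No.

Both have characteristic polynomial (x + 3)^4, but the minimal polynomial of A is (x + 3)^2 while the minimal polynomial of B is x + 3. The minimal polynomial is a similarity invariant, so A and B are not similar.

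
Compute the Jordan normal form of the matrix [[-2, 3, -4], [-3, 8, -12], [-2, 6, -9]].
J = [[-1, 1, 0], [0, -1, 0], [0, 0, -1]]

The characteristic polynomial is det(xI - A) = (x + 1)^3, so the eigenvalues are -1 (algebraic multiplicity 3).

For λ = -1: rank(A + I) = 1, rank((A + I)^2) = 0. The eigenspace has dimension 3 - 1 = 2, so there are 2 Jordan blocks; the rank sequence gives block sizes [2, 1].

Assembling the blocks gives the Jordan form J above.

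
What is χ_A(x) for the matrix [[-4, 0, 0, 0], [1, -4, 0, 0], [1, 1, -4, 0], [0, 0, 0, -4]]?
χ_A(x) = (x + 4)^4

xI - A = [[x + 4, 0, 0, 0], [-1, x + 4, 0, 0], [-1, -1, x + 4, 0], [0, 0, 0, x + 4]].

Expanding det(xI - A) along the first row:
det(xI - A) = + (x + 4)·det([[x + 4, 0, 0], [-1, x + 4, 0], [0, 0, x + 4]]) - (0)·det([[-1, 0, 0], [-1, x + 4, 0], [0, 0, x + 4]]) + (0)·det([[-1, x + 4, 0], [-1, -1, 0], [0, 0, x + 4]]) - (0)·det([[-1, x + 4, 0], [-1, -1, x + 4], [0, 0, 0]]).

Evaluating gives χ_A(x) = x^4 + 16x^3 + 96x^2 + 256x + 256 = (x + 4)^4.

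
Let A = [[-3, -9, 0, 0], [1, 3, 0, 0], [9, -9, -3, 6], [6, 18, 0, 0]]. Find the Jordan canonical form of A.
The characteristic polynomial is det(xI - A) = x^3(x + 3), so the eigenvalues are -3 (algebraic multiplicity 1), 0 (algebraic multiplicity 3).

For λ = -3: algebraic multiplicity 1 gives one 1×1 block.

For λ = 0: rank(A) = 2, rank(A^2) = 1. The eigenspace has dimension 4 - 2 = 2, so there are 2 Jordan blocks; the rank sequence gives block sizes [2, 1].

Assembling the blocks gives the Jordan form J above.

J = [[-3, 0, 0, 0], [0, 0, 1, 0], [0, 0, 0, 0], [0, 0, 0, 0]]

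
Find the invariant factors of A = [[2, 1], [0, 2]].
(x - 2)^2

The Jordan structure of A has elementary divisors (x - 2)^2. Arranging the block sizes at each eigenvalue in decreasing order and taking row products gives the invariant factors.

Invariant factors (smallest first, each dividing the next): (x - 2)^2.

Check: the last factor (x - 2)^2 is the minimal polynomial, and the product (x - 2)^2 is the characteristic polynomial.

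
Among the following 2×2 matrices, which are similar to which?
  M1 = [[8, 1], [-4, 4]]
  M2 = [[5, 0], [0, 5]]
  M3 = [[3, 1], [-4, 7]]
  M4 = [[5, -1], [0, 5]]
3 classes: {M1}, {M2}, {M3, M4}

Characteristic polynomials: χ_{M1} = (x - 6)^2, χ_{M2} = (x - 5)^2, χ_{M3} = (x - 5)^2, χ_{M4} = (x - 5)^2.

{M1}: invariant factors (x - 6)^2.

{M2}: invariant factors x - 5, x - 5.

{M3, M4}: invariant factors (x - 5)^2.

Matrices are similar if and only if their invariant-factor lists agree; the partition into similarity classes is {M1}, {M2}, {M3, M4}.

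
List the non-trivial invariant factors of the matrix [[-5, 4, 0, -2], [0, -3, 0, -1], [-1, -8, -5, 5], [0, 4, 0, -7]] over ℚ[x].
(x + 5)^2, (x + 5)^2

The Jordan structure of A has elementary divisors (x + 5)^2, (x + 5)^2. Arranging the block sizes at each eigenvalue in decreasing order and taking row products gives the invariant factors.

Invariant factors (smallest first, each dividing the next): (x + 5)^2, (x + 5)^2.

Check: the last factor (x + 5)^2 is the minimal polynomial, and the product (x + 5)^4 is the characteristic polynomial.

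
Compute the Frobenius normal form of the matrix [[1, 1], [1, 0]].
R = [[0, 1], [1, 1]]

The invariant factors of A (the non-unit diagonal entries of the Smith normal form of xI - A over ℚ[x]) are x^2 - x - 1, each dividing the next. The characteristic polynomial is their product, x^2 - x - 1.

The rational canonical form is the block-diagonal matrix of companion matrices C(f_i):
R = [[0, 1], [1, 1]].

Note the characteristic polynomial does not split into linear factors over ℚ, so A has no Jordan form over ℚ; the rational canonical form exists over any field.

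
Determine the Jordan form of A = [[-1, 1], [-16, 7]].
J = [[3, 1], [0, 3]]

The characteristic polynomial is det(xI - A) = (x - 3)^2, so the eigenvalues are 3 (algebraic multiplicity 2).

For λ = 3: rank(A - 3I) = 1, rank((A - 3I)^2) = 0. The eigenspace has dimension 2 - 1 = 1, so there is 1 Jordan block; the rank sequence gives block sizes [2].

Assembling the blocks gives the Jordan form J above.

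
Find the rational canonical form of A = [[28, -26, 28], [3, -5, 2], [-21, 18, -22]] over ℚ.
The invariant factors of A (the non-unit diagonal entries of the Smith normal form of xI - A over ℚ[x]) are (x - 5)(x + 2)^2, each dividing the next. The characteristic polynomial is their product, (x - 5)(x + 2)^2.

The rational canonical form is the block-diagonal matrix of companion matrices C(f_i):
R = [[0, 0, 20], [1, 0, 16], [0, 1, 1]].

R = [[0, 0, 20], [1, 0, 16], [0, 1, 1]]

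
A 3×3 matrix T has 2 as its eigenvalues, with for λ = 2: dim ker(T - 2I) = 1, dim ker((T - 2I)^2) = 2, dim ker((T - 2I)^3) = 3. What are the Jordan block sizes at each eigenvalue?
λ = 2: successive nullity increments [1, 1, 1] count blocks of size ≥ k; block sizes are [3].

Jordan blocks: (2, 3)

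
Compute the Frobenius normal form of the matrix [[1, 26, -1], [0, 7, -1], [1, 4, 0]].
The invariant factors of A (the non-unit diagonal entries of the Smith normal form of xI - A over ℚ[x]) are (x - 5)(x^2 - 3x - 3), each dividing the next. The characteristic polynomial is their product, (x - 5)(x^2 - 3x - 3).

The rational canonical form is the block-diagonal matrix of companion matrices C(f_i):
R = [[0, 0, -15], [1, 0, -12], [0, 1, 8]].

Note the characteristic polynomial does not split into linear factors over ℚ, so A has no Jordan form over ℚ; the rational canonical form exists over any field.

R = [[0, 0, -15], [1, 0, -12], [0, 1, 8]]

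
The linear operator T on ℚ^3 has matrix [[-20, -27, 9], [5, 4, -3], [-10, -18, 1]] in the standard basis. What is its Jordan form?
The characteristic polynomial is det(xI - A) = (x + 5)^3, so the eigenvalues are -5 (algebraic multiplicity 3).

For λ = -5: rank(A + 5I) = 1, rank((A + 5I)^2) = 0. The eigenspace has dimension 3 - 1 = 2, so there are 2 Jordan blocks; the rank sequence gives block sizes [2, 1].

Assembling the blocks gives the Jordan form J above.

J = [[-5, 1, 0], [0, -5, 0], [0, 0, -5]]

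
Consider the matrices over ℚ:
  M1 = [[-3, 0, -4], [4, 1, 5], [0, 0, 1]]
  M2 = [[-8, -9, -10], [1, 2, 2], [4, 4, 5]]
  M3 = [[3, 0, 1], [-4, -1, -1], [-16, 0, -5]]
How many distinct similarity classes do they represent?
Characteristic polynomials: χ_{M1} = (x - 1)^2(x + 3), χ_{M2} = (x - 1)^2(x + 3), χ_{M3} = (x + 1)^3.

{M1, M2}: invariant factors (x - 1)^2(x + 3).

{M3}: invariant factors x + 1, (x + 1)^2.

Matrices are similar if and only if their invariant-factor lists agree; the partition into similarity classes is {M1, M2}, {M3}.

2 classes: {M1, M2}, {M3}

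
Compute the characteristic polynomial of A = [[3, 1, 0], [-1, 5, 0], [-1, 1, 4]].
xI - A = [[x - 3, -1, 0], [1, x - 5, 0], [1, -1, x - 4]].

Expanding det(xI - A) along the first row:
det(xI - A) = + (x - 3)·det([[x - 5, 0], [-1, x - 4]]) - (-1)·det([[1, 0], [1, x - 4]]) + (0)·det([[1, x - 5], [1, -1]]).

Evaluating gives χ_A(x) = x^3 - 12x^2 + 48x - 64 = (x - 4)^3.

χ_A(x) = (x - 4)^3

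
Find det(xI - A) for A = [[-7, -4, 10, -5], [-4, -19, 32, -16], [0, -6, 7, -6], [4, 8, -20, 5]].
xI - A = [[x + 7, 4, -10, 5], [4, x + 19, -32, 16], [0, 6, x - 7, 6], [-4, -8, 20, x - 5]].

Expanding det(xI - A) along the first row:
det(xI - A) = + (x + 7)·det([[x + 19, -32, 16], [6, x - 7, 6], [-8, 20, x - 5]]) - (4)·det([[4, -32, 16], [0, x - 7, 6], [-4, 20, x - 5]]) + (-10)·det([[4, x + 19, 16], [0, 6, 6], [-4, -8, x - 5]]) - (5)·det([[4, x + 19, -32], [0, 6, x - 7], [-4, -8, 20]]).

Evaluating gives χ_A(x) = x^4 + 14x^3 + 60x^2 + 50x - 125 = (x - 1)(x + 5)^3.

χ_A(x) = (x - 1)(x + 5)^3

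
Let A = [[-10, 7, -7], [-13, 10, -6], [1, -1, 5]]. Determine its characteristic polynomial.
xI - A = [[x + 10, -7, 7], [13, x - 10, 6], [-1, 1, x - 5]].

Expanding det(xI - A) along the first row:
det(xI - A) = + (x + 10)·det([[x - 10, 6], [1, x - 5]]) - (-7)·det([[13, 6], [-1, x - 5]]) + (7)·det([[13, x - 10], [-1, 1]]).

Evaluating gives χ_A(x) = x^3 - 5x^2 - 8x + 48 = (x - 4)^2(x + 3).

χ_A(x) = (x - 4)^2(x + 3)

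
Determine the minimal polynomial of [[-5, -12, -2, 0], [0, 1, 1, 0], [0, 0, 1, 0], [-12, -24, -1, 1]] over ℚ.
m_A(x) = (x - 1)^2(x + 5)

The characteristic polynomial factors as (x - 1)^3(x + 5). The minimal polynomial is ∏(x - λ)^{k_λ} where k_λ is the size of the largest Jordan block at λ.

For λ = -5: rank(A + 5I) = 3, and the largest Jordan block has size 1 (the smallest k with rank((A + 5I)^k) = rank((A + 5I)^(k+1))).
For λ = 1: rank(A - I) = 2, and the largest Jordan block has size 2 (the smallest k with rank((A - I)^k) = rank((A - I)^(k+1))).

So m_A(x) = (x - 1)^2(x + 5).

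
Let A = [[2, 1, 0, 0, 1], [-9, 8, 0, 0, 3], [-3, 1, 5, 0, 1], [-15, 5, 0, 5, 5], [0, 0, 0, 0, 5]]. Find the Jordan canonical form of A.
J = [[5, 1, 0, 0, 0], [0, 5, 0, 0, 0], [0, 0, 5, 0, 0], [0, 0, 0, 5, 0], [0, 0, 0, 0, 5]]

The characteristic polynomial is det(xI - A) = (x - 5)^5, so the eigenvalues are 5 (algebraic multiplicity 5).

For λ = 5: rank(A - 5I) = 1, rank((A - 5I)^2) = 0. The eigenspace has dimension 5 - 1 = 4, so there are 4 Jordan blocks; the rank sequence gives block sizes [2, 1, 1, 1].

Assembling the blocks gives the Jordan form J above.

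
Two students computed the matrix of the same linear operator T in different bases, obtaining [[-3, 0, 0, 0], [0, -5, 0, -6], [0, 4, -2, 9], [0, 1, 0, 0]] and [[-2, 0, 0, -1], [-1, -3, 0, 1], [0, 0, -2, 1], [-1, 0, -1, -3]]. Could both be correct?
Yes.

Two matrices over a field are similar if and only if they have the same invariant factors.

Both A and B have characteristic polynomial (x + 2)^2(x + 3)^2 and minimal polynomial (x + 2)^2(x + 3). Computing further, both have invariant factors x + 3, (x + 2)^2(x + 3). Hence A and B are similar.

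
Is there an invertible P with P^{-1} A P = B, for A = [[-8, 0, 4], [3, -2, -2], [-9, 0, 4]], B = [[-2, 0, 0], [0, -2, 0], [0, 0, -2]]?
No.

Both have characteristic polynomial (x + 2)^3, but the minimal polynomial of A is (x + 2)^2 while the minimal polynomial of B is x + 2. The minimal polynomial is a similarity invariant, so A and B are not similar.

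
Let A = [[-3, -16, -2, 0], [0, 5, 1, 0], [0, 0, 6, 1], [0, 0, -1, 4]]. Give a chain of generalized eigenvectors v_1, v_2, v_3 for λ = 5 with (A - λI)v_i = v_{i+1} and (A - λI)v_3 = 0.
We seek v_1 ∈ ker((A - 5I)^3) \ ker((A - 5I)^2), then set v_{i+1} = (A - 5I) v_i.

One such chain is v_1 = [[0, 0, 0, 1]]^T, v_2 = [[0, 0, 1, -1]]^T, v_3 = [[-2, 1, 0, 0]]^T. Check: (A - 5I) v_3 = [[0, 0, 0, 0]]^T = 0.

v_1 = [[0, 0, 0, 1]]^T, v_2 = [[0, 0, 1, -1]]^T, v_3 = [[-2, 1, 0, 0]]^T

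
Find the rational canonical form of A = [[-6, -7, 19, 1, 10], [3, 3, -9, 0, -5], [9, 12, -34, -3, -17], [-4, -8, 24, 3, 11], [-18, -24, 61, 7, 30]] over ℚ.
The invariant factors of A (the non-unit diagonal entries of the Smith normal form of xI - A over ℚ[x]) are (x + 2)(x^2 + x + 1)^2, each dividing the next. The characteristic polynomial is their product, (x + 2)(x^2 + x + 1)^2.

The rational canonical form is the block-diagonal matrix of companion matrices C(f_i):
R = [[0, 0, 0, 0, -2], [1, 0, 0, 0, -5], [0, 1, 0, 0, -8], [0, 0, 1, 0, -7], [0, 0, 0, 1, -4]].

Note the characteristic polynomial does not split into linear factors over ℚ, so A has no Jordan form over ℚ; the rational canonical form exists over any field.

R = [[0, 0, 0, 0, -2], [1, 0, 0, 0, -5], [0, 1, 0, 0, -8], [0, 0, 1, 0, -7], [0, 0, 0, 1, -4]]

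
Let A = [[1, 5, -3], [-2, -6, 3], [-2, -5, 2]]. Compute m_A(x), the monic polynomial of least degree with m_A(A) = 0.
The characteristic polynomial factors as (x + 1)^3. The minimal polynomial is ∏(x - λ)^{k_λ} where k_λ is the size of the largest Jordan block at λ.

For λ = -1: rank(A + I) = 1, and the largest Jordan block has size 2 (the smallest k with rank((A + I)^k) = rank((A + I)^(k+1))).

So m_A(x) = (x + 1)^2.

m_A(x) = (x + 1)^2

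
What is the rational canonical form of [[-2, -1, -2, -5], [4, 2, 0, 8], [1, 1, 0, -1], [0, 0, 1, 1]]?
R = [[0, 0, 0, 2], [1, 0, 0, 1], [0, 1, 0, -3], [0, 0, 1, 1]]

The invariant factors of A (the non-unit diagonal entries of the Smith normal form of xI - A over ℚ[x]) are (x - 1)(x^3 + 3x + 2), each dividing the next. The characteristic polynomial is their product, (x - 1)(x^3 + 3x + 2).

The rational canonical form is the block-diagonal matrix of companion matrices C(f_i):
R = [[0, 0, 0, 2], [1, 0, 0, 1], [0, 1, 0, -3], [0, 0, 1, 1]].

Note the characteristic polynomial does not split into linear factors over ℚ, so A has no Jordan form over ℚ; the rational canonical form exists over any field.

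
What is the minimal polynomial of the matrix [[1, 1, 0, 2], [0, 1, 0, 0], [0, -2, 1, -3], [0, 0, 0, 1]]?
The characteristic polynomial factors as (x - 1)^4. The minimal polynomial is ∏(x - λ)^{k_λ} where k_λ is the size of the largest Jordan block at λ.

For λ = 1: rank(A - I) = 2, and the largest Jordan block has size 2 (the smallest k with rank((A - I)^k) = rank((A - I)^(k+1))).

So m_A(x) = (x - 1)^2.

m_A(x) = (x - 1)^2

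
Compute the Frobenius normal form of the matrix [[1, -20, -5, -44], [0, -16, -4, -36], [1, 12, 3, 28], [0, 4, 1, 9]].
R = [[0, 0, 0, 0], [0, 0, 0, 0], [0, 1, 0, 0], [0, 0, 1, -3]]

The invariant factors of A (the non-unit diagonal entries of the Smith normal form of xI - A over ℚ[x]) are x, x^2(x + 3), each dividing the next. The characteristic polynomial is their product, x^3(x + 3).

The rational canonical form is the block-diagonal matrix of companion matrices C(f_i):
R = [[0, 0, 0, 0], [0, 0, 0, 0], [0, 1, 0, 0], [0, 0, 1, -3]].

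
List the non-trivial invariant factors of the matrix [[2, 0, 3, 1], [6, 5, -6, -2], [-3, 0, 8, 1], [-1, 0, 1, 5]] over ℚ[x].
x - 5, (x - 5)^3

The Jordan structure of A has elementary divisors (x - 5)^3, (x - 5). Arranging the block sizes at each eigenvalue in decreasing order and taking row products gives the invariant factors.

Invariant factors (smallest first, each dividing the next): x - 5, (x - 5)^3.

Check: the last factor (x - 5)^3 is the minimal polynomial, and the product (x - 5)^4 is the characteristic polynomial.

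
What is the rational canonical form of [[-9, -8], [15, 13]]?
R = [[0, -3], [1, 4]]

The invariant factors of A (the non-unit diagonal entries of the Smith normal form of xI - A over ℚ[x]) are (x - 3)(x - 1), each dividing the next. The characteristic polynomial is their product, (x - 3)(x - 1).

The rational canonical form is the block-diagonal matrix of companion matrices C(f_i):
R = [[0, -3], [1, 4]].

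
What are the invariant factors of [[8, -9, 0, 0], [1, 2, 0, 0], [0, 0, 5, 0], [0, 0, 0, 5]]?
The Jordan structure of A has elementary divisors (x - 5)^2, (x - 5), (x - 5). Arranging the block sizes at each eigenvalue in decreasing order and taking row products gives the invariant factors.

Invariant factors (smallest first, each dividing the next): x - 5, x - 5, (x - 5)^2.

Check: the last factor (x - 5)^2 is the minimal polynomial, and the product (x - 5)^4 is the characteristic polynomial.

x - 5, x - 5, (x - 5)^2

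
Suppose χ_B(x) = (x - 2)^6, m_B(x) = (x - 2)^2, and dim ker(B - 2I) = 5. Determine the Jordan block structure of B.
λ = 2: algebraic multiplicity 6 (exponent in χ_B), largest block size 2 (exponent in m_B), 5 blocks (geometric multiplicity). These force block sizes [2, 1, 1, 1, 1].

Jordan blocks: (2, 2), (2, 1), (2, 1), (2, 1), (2, 1)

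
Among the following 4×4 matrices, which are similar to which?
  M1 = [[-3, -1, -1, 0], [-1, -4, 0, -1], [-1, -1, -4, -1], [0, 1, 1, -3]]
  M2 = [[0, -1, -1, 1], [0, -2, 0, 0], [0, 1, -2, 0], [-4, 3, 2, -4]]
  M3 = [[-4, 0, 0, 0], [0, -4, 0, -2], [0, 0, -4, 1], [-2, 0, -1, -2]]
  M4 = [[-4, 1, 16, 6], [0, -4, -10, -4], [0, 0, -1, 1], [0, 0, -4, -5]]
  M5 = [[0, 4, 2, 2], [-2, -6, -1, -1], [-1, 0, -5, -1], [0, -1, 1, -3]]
3 classes: {M1, M4, M5}, {M2}, {M3}

Characteristic polynomials: χ_{M1} = (x + 3)^2(x + 4)^2, χ_{M2} = (x + 2)^4, χ_{M3} = (x + 3)^2(x + 4)^2, χ_{M4} = (x + 3)^2(x + 4)^2, χ_{M5} = (x + 3)^2(x + 4)^2.

{M1, M4, M5}: invariant factors (x + 3)^2(x + 4)^2.

{M2}: invariant factors (x + 2)^2, (x + 2)^2.

{M3}: invariant factors x + 4, (x + 3)^2(x + 4).

Matrices are similar if and only if their invariant-factor lists agree; the partition into similarity classes is {M1, M4, M5}, {M2}, {M3}.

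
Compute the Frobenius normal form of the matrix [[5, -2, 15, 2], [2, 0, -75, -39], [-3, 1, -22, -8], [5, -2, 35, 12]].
The invariant factors of A (the non-unit diagonal entries of the Smith normal form of xI - A over ℚ[x]) are (x + 5)(x^3 + 2x + 2), each dividing the next. The characteristic polynomial is their product, (x + 5)(x^3 + 2x + 2).

The rational canonical form is the block-diagonal matrix of companion matrices C(f_i):
R = [[0, 0, 0, -10], [1, 0, 0, -12], [0, 1, 0, -2], [0, 0, 1, -5]].

Note the characteristic polynomial does not split into linear factors over ℚ, so A has no Jordan form over ℚ; the rational canonical form exists over any field.

R = [[0, 0, 0, -10], [1, 0, 0, -12], [0, 1, 0, -2], [0, 0, 1, -5]]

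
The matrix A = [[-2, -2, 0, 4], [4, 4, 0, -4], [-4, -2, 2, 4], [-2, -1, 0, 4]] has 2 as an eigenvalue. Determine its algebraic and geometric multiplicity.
algebraic multiplicity 4, geometric multiplicity 3

The characteristic polynomial is (x - 2)^4, so the factor x - 2 appears with exponent 4: the algebraic multiplicity is 4.

rank(A - 2I) = 1, so the eigenspace has dimension 4 - 1 = 3: the geometric multiplicity is 3.

Since 3 < 4, A is not diagonalizable.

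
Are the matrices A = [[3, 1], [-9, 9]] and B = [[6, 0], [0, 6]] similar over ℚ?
No.

Both have characteristic polynomial (x - 6)^2, but the minimal polynomial of A is (x - 6)^2 while the minimal polynomial of B is x - 6. The minimal polynomial is a similarity invariant, so A and B are not similar.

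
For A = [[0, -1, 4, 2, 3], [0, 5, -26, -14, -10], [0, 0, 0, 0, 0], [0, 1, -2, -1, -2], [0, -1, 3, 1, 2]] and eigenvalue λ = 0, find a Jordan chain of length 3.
v_1 = [[-1, 0, 1, -2, 0]]^T, v_2 = [[0, 2, 0, 0, 1]]^T, v_3 = [[1, 0, 0, 0, 0]]^T

We seek v_1 ∈ ker(A^3) \ ker(A^2), then set v_{i+1} = A v_i.

One such chain is v_1 = [[-1, 0, 1, -2, 0]]^T, v_2 = [[0, 2, 0, 0, 1]]^T, v_3 = [[1, 0, 0, 0, 0]]^T. Check: A v_3 = [[0, 0, 0, 0, 0]]^T = 0.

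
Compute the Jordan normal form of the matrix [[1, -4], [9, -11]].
The characteristic polynomial is det(xI - A) = (x + 5)^2, so the eigenvalues are -5 (algebraic multiplicity 2).

For λ = -5: rank(A + 5I) = 1, rank((A + 5I)^2) = 0. The eigenspace has dimension 2 - 1 = 1, so there is 1 Jordan block; the rank sequence gives block sizes [2].

Assembling the blocks gives the Jordan form J above.

J = [[-5, 1], [0, -5]]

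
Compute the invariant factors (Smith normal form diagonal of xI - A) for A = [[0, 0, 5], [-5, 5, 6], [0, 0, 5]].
x(x - 5)^2

The Jordan structure of A has elementary divisors x, (x - 5)^2. Arranging the block sizes at each eigenvalue in decreasing order and taking row products gives the invariant factors.

Invariant factors (smallest first, each dividing the next): x(x - 5)^2.

Check: the last factor x(x - 5)^2 is the minimal polynomial, and the product x(x - 5)^2 is the characteristic polynomial.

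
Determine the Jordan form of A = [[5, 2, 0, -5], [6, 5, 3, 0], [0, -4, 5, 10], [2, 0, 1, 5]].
J = [[5, 1, 0, 0], [0, 5, 1, 0], [0, 0, 5, 0], [0, 0, 0, 5]]

The characteristic polynomial is det(xI - A) = (x - 5)^4, so the eigenvalues are 5 (algebraic multiplicity 4).

For λ = 5: rank(A - 5I) = 2, rank((A - 5I)^2) = 1, rank((A - 5I)^3) = 0. The eigenspace has dimension 4 - 2 = 2, so there are 2 Jordan blocks; the rank sequence gives block sizes [3, 1].

Assembling the blocks gives the Jordan form J above.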